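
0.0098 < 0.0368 True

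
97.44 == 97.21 False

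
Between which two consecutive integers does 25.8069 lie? 25 and 26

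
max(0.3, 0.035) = 0.3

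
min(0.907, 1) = 0.907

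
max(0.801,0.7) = 0.801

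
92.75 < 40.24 False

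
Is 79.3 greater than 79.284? Yes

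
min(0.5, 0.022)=0.022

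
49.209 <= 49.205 False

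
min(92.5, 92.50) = 92.5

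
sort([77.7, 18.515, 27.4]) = [18.515, 27.4, 77.7]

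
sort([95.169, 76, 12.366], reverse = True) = [95.169, 76, 12.366]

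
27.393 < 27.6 True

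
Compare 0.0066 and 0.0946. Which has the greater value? 0.0946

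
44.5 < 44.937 True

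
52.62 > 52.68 False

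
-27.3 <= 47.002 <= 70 True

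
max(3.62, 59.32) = 59.32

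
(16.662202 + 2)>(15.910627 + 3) False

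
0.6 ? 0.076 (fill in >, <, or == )>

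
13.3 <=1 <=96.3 False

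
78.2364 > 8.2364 True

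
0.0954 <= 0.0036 False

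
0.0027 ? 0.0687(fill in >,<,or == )<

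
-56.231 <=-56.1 True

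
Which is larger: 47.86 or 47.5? 47.86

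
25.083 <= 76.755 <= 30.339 False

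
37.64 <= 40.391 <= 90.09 True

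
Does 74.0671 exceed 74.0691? No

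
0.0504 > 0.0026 True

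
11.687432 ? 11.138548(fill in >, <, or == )>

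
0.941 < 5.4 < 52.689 True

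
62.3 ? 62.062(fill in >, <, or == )>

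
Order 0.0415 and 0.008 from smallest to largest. 0.008, 0.0415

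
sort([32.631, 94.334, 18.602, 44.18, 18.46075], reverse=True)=[94.334, 44.18, 32.631, 18.602, 18.46075]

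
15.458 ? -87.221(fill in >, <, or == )>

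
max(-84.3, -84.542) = -84.3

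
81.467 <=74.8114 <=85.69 False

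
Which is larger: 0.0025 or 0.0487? 0.0487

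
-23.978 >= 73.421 False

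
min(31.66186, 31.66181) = 31.66181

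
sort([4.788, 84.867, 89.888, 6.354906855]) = [4.788, 6.354906855, 84.867, 89.888]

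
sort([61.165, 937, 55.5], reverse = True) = [937, 61.165, 55.5]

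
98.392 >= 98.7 False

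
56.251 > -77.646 True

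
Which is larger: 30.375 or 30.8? 30.8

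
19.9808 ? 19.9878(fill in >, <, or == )<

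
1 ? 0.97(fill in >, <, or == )>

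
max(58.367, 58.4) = 58.4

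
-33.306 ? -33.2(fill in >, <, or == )<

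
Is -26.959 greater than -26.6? No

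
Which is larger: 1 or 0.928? 1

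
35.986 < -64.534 False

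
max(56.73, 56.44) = 56.73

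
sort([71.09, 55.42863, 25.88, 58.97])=[25.88, 55.42863, 58.97, 71.09]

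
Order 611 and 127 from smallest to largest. 127, 611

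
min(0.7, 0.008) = 0.008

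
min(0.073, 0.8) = 0.073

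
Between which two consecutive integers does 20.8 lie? 20 and 21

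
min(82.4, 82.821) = 82.4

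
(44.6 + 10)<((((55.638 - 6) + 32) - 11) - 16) True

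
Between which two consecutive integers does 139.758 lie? 139 and 140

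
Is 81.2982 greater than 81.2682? Yes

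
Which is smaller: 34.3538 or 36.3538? 34.3538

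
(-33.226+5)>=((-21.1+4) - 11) False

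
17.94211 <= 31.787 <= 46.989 True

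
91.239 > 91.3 False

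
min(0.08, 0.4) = 0.08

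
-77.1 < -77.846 False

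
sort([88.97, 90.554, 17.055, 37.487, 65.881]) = [17.055, 37.487, 65.881, 88.97, 90.554]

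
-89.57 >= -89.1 False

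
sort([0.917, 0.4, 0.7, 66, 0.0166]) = [0.0166, 0.4, 0.7, 0.917, 66]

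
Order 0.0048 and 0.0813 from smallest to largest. 0.0048, 0.0813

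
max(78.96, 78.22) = 78.96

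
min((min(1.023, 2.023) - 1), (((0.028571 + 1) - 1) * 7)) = 0.023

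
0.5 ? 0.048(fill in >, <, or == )>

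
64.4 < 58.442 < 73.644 False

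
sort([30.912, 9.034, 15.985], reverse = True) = [30.912, 15.985, 9.034]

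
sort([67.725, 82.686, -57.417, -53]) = [-57.417, -53, 67.725, 82.686]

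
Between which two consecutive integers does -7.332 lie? -8 and -7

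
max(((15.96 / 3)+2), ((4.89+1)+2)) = 7.89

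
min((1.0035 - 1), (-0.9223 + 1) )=0.0035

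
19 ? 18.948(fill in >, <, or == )>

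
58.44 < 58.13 False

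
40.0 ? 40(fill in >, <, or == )==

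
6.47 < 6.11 False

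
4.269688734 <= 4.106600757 False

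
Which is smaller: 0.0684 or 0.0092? 0.0092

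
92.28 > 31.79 True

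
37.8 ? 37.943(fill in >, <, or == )<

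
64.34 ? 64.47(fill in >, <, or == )<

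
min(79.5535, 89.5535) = 79.5535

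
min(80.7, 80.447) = 80.447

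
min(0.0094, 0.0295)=0.0094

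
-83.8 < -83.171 True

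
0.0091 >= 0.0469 False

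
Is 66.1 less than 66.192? Yes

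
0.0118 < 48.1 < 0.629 False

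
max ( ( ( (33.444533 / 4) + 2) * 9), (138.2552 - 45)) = 93.2552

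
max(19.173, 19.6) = 19.6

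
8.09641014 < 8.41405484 True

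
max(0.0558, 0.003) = 0.0558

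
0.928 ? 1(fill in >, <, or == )<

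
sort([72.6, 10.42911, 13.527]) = [10.42911, 13.527, 72.6]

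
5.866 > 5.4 True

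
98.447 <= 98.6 True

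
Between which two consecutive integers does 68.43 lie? 68 and 69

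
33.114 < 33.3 True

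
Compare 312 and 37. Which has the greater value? 312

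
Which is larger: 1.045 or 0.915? 1.045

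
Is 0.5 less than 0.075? No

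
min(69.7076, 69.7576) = 69.7076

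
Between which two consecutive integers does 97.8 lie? 97 and 98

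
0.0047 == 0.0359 False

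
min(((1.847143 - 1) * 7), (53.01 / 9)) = 5.89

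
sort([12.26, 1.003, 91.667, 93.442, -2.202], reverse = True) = [93.442, 91.667, 12.26, 1.003, -2.202]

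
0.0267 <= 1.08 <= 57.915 True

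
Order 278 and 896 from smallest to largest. 278, 896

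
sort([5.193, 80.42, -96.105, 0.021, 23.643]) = [-96.105, 0.021, 5.193, 23.643, 80.42]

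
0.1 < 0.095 False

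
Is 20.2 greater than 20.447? No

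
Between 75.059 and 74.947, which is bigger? 75.059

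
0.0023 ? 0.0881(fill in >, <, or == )<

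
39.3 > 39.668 False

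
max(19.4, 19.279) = 19.4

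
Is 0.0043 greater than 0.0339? No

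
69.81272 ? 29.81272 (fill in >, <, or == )>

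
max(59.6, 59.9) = 59.9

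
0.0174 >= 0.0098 True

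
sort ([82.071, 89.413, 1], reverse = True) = [89.413, 82.071, 1]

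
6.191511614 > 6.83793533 False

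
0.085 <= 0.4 True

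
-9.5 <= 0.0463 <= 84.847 True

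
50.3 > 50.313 False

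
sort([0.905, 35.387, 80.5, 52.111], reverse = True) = [80.5, 52.111, 35.387, 0.905]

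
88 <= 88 True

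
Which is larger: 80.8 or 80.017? 80.8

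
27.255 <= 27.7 True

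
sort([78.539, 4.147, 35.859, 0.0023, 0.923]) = [0.0023, 0.923, 4.147, 35.859, 78.539]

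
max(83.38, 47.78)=83.38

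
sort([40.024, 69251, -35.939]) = [-35.939, 40.024, 69251]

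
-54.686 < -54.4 True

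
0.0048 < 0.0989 True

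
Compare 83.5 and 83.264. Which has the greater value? 83.5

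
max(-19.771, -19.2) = -19.2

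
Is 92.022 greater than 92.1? No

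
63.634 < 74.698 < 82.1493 True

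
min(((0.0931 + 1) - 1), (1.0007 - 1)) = 0.0007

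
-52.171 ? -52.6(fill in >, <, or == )>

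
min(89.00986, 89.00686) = 89.00686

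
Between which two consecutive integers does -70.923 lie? -71 and -70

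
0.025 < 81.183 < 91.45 True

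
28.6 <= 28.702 True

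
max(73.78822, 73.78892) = 73.78892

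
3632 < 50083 True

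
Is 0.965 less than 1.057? Yes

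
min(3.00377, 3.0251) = 3.00377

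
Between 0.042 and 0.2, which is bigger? 0.2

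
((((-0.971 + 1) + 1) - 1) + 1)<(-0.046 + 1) False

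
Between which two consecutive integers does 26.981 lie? 26 and 27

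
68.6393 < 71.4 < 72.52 True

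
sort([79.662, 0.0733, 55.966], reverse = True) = [79.662, 55.966, 0.0733]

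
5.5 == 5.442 False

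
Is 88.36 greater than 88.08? Yes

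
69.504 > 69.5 True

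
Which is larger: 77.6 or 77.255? 77.6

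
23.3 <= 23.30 True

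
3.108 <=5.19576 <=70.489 True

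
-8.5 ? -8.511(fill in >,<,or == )>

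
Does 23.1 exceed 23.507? No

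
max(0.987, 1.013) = 1.013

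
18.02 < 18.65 True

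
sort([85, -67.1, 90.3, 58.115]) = [-67.1, 58.115, 85, 90.3]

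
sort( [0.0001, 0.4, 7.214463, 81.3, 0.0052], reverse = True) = [81.3, 7.214463, 0.4, 0.0052, 0.0001]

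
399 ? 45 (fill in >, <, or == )>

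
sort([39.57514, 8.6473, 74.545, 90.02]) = [8.6473, 39.57514, 74.545, 90.02]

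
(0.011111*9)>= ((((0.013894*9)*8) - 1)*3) True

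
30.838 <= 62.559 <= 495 True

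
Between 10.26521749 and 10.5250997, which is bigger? 10.5250997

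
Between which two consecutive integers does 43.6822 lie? 43 and 44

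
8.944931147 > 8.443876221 True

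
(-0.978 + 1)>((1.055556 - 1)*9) False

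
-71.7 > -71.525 False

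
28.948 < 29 True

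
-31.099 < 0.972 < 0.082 False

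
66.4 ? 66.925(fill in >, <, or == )<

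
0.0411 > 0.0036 True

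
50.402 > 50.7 False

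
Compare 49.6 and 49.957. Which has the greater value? 49.957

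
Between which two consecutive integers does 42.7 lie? 42 and 43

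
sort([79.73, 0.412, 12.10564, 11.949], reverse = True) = [79.73, 12.10564, 11.949, 0.412]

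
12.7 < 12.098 False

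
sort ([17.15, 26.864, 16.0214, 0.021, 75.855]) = [0.021, 16.0214, 17.15, 26.864, 75.855]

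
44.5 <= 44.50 True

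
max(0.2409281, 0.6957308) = 0.6957308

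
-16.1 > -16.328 True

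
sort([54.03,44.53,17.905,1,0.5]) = [0.5,1,17.905,44.53,54.03]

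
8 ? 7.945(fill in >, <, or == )>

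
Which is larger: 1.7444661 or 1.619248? 1.7444661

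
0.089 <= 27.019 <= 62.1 True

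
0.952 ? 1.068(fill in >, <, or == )<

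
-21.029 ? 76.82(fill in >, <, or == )<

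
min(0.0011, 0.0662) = 0.0011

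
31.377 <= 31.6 True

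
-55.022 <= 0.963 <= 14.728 True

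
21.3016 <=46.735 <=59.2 True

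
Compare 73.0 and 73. They are equal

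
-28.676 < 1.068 True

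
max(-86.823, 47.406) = 47.406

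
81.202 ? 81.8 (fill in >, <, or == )<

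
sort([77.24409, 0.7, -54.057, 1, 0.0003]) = [-54.057, 0.0003, 0.7, 1, 77.24409]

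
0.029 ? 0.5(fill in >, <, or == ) <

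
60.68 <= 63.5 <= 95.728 True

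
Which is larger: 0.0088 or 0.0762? 0.0762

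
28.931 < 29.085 True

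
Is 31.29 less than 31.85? Yes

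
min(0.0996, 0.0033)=0.0033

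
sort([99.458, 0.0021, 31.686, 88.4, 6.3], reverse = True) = [99.458, 88.4, 31.686, 6.3, 0.0021]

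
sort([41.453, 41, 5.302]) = [5.302, 41, 41.453]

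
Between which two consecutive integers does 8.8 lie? 8 and 9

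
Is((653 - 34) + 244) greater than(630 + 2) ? Yes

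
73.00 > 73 False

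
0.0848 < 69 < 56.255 False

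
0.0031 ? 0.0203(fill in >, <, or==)<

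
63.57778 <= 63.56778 False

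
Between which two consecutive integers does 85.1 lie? 85 and 86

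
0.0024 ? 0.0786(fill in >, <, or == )<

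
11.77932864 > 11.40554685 True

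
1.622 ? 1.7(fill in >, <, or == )<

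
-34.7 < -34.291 True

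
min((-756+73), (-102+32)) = -683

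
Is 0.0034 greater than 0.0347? No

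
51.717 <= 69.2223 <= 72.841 True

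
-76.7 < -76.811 False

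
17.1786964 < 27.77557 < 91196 True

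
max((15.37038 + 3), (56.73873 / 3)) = 18.91291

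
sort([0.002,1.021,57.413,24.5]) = [0.002,1.021,24.5,57.413]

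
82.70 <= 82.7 True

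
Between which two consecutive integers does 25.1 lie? 25 and 26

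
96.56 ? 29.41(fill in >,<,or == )>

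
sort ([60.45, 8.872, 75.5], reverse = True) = [75.5, 60.45, 8.872]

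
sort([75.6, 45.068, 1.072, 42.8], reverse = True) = [75.6, 45.068, 42.8, 1.072]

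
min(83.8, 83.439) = 83.439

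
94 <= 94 True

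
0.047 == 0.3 False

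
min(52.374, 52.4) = 52.374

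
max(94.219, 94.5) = 94.5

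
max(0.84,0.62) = 0.84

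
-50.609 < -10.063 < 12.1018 True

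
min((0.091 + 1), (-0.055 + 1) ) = 0.945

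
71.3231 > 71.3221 True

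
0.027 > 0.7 False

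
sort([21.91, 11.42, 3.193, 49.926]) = [3.193, 11.42, 21.91, 49.926]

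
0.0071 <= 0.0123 True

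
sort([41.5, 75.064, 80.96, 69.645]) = [41.5, 69.645, 75.064, 80.96]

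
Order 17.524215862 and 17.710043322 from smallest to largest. 17.524215862, 17.710043322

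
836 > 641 True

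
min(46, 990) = 46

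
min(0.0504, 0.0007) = 0.0007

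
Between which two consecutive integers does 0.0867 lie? 0 and 1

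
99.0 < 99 False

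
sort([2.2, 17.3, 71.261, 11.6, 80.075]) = [2.2, 11.6, 17.3, 71.261, 80.075]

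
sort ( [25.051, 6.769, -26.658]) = [-26.658, 6.769, 25.051]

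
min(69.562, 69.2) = 69.2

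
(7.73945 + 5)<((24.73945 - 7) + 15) True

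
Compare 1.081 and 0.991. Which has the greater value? 1.081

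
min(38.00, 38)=38.00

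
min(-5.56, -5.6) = -5.6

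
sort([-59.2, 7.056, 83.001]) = [-59.2, 7.056, 83.001]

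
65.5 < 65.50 False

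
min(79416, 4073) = 4073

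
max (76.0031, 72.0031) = 76.0031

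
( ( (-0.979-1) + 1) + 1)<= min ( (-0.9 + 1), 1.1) True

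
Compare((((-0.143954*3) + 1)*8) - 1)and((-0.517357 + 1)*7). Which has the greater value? ((((-0.143954*3) + 1)*8) - 1)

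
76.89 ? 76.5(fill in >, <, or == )>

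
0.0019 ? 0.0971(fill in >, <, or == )<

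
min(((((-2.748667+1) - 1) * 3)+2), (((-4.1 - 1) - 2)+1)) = -6.246001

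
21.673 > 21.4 True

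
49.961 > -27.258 True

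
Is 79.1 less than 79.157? Yes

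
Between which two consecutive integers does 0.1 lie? 0 and 1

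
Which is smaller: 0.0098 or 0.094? 0.0098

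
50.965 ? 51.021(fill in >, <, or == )<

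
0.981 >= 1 False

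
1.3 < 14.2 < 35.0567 True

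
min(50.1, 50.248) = 50.1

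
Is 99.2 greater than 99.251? No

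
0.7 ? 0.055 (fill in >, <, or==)>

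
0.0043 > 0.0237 False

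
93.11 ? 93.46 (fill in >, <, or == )<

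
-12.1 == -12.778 False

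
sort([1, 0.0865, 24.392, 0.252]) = [0.0865, 0.252, 1, 24.392]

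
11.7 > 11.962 False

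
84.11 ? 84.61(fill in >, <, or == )<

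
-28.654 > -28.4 False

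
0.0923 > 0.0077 True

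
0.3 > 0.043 True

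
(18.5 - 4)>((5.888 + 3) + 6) False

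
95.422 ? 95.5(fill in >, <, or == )<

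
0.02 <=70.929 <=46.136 False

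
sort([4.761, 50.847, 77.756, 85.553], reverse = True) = [85.553, 77.756, 50.847, 4.761]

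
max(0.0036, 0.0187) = 0.0187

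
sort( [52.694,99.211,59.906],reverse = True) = [99.211,59.906,52.694]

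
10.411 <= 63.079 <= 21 False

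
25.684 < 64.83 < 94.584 True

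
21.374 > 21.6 False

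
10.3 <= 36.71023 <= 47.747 True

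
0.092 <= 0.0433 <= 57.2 False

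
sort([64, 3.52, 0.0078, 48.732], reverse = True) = [64, 48.732, 3.52, 0.0078]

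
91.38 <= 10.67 False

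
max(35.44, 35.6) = 35.6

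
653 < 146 False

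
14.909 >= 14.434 True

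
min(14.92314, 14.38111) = 14.38111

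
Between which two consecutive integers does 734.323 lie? 734 and 735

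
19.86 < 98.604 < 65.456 False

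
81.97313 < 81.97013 False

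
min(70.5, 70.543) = 70.5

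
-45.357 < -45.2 True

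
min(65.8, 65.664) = 65.664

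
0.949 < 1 True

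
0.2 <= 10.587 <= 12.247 True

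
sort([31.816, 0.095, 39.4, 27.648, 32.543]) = [0.095, 27.648, 31.816, 32.543, 39.4]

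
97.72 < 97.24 False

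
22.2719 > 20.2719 True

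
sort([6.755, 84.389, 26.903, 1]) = [1, 6.755, 26.903, 84.389]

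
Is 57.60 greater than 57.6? No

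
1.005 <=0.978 False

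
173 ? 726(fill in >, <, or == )<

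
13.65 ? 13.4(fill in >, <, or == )>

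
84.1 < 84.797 True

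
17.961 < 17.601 False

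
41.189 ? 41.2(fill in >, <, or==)<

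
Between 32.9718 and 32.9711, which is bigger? 32.9718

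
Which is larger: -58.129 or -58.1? -58.1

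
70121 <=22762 False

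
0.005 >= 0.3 False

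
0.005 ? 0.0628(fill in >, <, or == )<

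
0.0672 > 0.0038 True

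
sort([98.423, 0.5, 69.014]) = [0.5, 69.014, 98.423]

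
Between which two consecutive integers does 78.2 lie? 78 and 79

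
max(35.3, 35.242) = 35.3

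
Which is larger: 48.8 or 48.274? 48.8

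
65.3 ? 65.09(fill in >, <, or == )>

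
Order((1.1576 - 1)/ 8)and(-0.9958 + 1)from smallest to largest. (-0.9958 + 1), ((1.1576 - 1)/ 8)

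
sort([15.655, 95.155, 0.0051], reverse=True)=[95.155, 15.655, 0.0051]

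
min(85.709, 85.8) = 85.709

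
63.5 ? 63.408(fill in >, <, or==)>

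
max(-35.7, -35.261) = -35.261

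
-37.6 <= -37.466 True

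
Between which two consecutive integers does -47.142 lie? -48 and -47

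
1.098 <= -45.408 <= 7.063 False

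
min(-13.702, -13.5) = -13.702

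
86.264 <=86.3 True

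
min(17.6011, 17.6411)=17.6011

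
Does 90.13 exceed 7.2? Yes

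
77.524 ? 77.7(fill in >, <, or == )<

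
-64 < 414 True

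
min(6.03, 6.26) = 6.03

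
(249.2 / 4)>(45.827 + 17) False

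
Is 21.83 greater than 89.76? No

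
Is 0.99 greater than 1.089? No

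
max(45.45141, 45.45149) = 45.45149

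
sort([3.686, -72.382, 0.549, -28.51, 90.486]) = [-72.382, -28.51, 0.549, 3.686, 90.486]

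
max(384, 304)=384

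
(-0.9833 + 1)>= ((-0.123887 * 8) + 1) True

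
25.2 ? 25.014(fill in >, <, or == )>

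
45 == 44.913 False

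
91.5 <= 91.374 False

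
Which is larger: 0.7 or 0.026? 0.7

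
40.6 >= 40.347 True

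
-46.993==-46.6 False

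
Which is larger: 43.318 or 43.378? 43.378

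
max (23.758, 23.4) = 23.758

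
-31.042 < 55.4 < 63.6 True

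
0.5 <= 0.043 False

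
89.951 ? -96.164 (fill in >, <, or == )>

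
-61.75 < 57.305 True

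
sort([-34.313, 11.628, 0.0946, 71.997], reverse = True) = [71.997, 11.628, 0.0946, -34.313]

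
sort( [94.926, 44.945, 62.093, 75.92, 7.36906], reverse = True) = [94.926, 75.92, 62.093, 44.945, 7.36906]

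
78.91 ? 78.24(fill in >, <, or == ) >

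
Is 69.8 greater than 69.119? Yes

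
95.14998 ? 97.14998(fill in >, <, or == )<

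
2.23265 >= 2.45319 False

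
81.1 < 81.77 True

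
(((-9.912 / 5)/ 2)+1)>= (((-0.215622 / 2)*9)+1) False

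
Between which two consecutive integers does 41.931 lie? 41 and 42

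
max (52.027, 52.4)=52.4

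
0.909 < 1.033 True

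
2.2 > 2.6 False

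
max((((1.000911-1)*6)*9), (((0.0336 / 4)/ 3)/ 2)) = 0.049194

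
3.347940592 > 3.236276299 True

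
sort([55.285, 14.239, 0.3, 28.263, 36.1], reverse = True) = [55.285, 36.1, 28.263, 14.239, 0.3]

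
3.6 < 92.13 True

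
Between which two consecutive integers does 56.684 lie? 56 and 57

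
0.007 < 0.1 True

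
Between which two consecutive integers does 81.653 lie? 81 and 82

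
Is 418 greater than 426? No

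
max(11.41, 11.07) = 11.41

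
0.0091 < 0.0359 True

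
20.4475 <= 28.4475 True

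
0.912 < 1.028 True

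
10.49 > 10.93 False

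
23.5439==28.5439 False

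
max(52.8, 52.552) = 52.8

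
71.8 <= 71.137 False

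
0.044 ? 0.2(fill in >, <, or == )<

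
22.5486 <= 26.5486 True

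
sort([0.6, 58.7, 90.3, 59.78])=[0.6, 58.7, 59.78, 90.3]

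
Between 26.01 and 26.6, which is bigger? 26.6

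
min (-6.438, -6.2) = -6.438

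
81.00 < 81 False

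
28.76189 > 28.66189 True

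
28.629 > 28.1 True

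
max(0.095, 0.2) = 0.2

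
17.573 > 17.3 True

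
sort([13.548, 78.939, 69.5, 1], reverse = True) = [78.939, 69.5, 13.548, 1]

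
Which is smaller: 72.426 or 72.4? 72.4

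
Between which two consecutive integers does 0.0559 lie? 0 and 1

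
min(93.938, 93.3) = 93.3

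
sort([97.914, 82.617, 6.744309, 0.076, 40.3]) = [0.076, 6.744309, 40.3, 82.617, 97.914]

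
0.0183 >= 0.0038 True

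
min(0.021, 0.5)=0.021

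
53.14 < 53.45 True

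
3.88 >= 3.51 True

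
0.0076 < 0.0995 True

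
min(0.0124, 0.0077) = 0.0077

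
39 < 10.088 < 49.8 False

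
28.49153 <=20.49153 False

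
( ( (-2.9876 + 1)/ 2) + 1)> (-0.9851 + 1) False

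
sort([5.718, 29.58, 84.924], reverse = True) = [84.924, 29.58, 5.718]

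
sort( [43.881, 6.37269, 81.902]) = [6.37269, 43.881, 81.902]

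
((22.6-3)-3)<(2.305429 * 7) False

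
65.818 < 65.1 False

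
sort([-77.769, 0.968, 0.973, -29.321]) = [-77.769, -29.321, 0.968, 0.973]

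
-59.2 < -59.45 False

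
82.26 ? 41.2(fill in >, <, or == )>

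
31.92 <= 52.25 True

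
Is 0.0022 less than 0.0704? Yes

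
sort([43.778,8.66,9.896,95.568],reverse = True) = [95.568,43.778,9.896,8.66]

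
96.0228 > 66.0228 True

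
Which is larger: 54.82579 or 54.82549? 54.82579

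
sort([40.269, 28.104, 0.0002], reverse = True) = [40.269, 28.104, 0.0002]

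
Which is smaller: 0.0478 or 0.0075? 0.0075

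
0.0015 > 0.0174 False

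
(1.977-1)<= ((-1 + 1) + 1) True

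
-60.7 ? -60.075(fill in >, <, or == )<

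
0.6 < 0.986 True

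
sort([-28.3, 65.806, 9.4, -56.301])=[-56.301, -28.3, 9.4, 65.806]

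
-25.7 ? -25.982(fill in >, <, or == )>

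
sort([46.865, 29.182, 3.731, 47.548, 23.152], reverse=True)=[47.548, 46.865, 29.182, 23.152, 3.731]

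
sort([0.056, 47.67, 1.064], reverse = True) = [47.67, 1.064, 0.056]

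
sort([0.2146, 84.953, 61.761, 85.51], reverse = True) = [85.51, 84.953, 61.761, 0.2146]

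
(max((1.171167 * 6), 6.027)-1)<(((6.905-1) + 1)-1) False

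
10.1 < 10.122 True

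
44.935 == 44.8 False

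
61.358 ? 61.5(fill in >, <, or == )<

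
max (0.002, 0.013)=0.013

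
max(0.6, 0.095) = 0.6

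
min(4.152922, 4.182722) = 4.152922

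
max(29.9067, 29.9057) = 29.9067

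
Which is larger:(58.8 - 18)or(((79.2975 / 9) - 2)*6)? (((79.2975 / 9) - 2)*6)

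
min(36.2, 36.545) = 36.2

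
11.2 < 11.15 False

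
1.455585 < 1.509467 True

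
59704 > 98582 False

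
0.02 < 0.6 True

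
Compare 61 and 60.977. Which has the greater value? 61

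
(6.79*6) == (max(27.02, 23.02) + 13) False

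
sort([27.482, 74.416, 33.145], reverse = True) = [74.416, 33.145, 27.482]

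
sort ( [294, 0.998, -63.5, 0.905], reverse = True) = [294, 0.998, 0.905, -63.5]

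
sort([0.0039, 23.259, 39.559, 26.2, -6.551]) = [-6.551, 0.0039, 23.259, 26.2, 39.559]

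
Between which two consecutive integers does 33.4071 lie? 33 and 34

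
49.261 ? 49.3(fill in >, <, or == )<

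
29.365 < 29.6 True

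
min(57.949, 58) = 57.949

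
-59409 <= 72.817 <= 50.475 False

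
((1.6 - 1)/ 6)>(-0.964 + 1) True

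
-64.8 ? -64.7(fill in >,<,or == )<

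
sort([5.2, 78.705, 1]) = [1, 5.2, 78.705]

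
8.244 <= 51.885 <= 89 True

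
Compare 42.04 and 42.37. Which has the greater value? 42.37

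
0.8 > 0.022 True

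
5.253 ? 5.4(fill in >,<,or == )<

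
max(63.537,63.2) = 63.537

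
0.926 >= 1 False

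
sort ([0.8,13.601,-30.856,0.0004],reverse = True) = [13.601,0.8,0.0004,-30.856]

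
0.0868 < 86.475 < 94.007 True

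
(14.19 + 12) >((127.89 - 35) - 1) False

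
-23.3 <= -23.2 True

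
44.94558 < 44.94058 False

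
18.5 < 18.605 True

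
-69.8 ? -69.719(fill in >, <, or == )<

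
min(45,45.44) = 45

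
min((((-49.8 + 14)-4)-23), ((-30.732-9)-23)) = -62.8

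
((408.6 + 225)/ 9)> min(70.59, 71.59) False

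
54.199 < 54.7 True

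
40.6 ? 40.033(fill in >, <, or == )>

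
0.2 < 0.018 False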